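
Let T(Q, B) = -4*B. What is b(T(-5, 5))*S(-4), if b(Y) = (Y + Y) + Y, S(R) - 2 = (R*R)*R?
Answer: 3720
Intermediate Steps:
S(R) = 2 + R³ (S(R) = 2 + (R*R)*R = 2 + R²*R = 2 + R³)
b(Y) = 3*Y (b(Y) = 2*Y + Y = 3*Y)
b(T(-5, 5))*S(-4) = (3*(-4*5))*(2 + (-4)³) = (3*(-20))*(2 - 64) = -60*(-62) = 3720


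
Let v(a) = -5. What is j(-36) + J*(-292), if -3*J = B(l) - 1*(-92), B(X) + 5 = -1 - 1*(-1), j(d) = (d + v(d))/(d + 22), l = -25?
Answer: 118593/14 ≈ 8470.9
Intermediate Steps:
j(d) = (-5 + d)/(22 + d) (j(d) = (d - 5)/(d + 22) = (-5 + d)/(22 + d))
B(X) = -5 (B(X) = -5 + (-1 - 1*(-1)) = -5 + (-1 + 1) = -5 + 0 = -5)
J = -29 (J = -(-5 - 1*(-92))/3 = -(-5 + 92)/3 = -⅓*87 = -29)
j(-36) + J*(-292) = (-5 - 36)/(22 - 36) - 29*(-292) = -41/(-14) + 8468 = -1/14*(-41) + 8468 = 41/14 + 8468 = 118593/14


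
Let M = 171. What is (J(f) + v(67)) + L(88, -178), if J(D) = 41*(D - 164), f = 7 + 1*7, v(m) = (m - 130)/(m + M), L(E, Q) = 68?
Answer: -206797/34 ≈ -6082.3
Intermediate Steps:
v(m) = (-130 + m)/(171 + m) (v(m) = (m - 130)/(m + 171) = (-130 + m)/(171 + m))
f = 14 (f = 7 + 7 = 14)
J(D) = -6724 + 41*D (J(D) = 41*(-164 + D) = -6724 + 41*D)
(J(f) + v(67)) + L(88, -178) = ((-6724 + 41*14) + (-130 + 67)/(171 + 67)) + 68 = ((-6724 + 574) - 63/238) + 68 = (-6150 + (1/238)*(-63)) + 68 = (-6150 - 9/34) + 68 = -209109/34 + 68 = -206797/34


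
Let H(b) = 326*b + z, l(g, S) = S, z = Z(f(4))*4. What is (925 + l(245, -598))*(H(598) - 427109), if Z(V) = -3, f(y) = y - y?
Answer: -75920571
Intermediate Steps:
f(y) = 0
z = -12 (z = -3*4 = -12)
H(b) = -12 + 326*b (H(b) = 326*b - 12 = -12 + 326*b)
(925 + l(245, -598))*(H(598) - 427109) = (925 - 598)*((-12 + 326*598) - 427109) = 327*((-12 + 194948) - 427109) = 327*(194936 - 427109) = 327*(-232173) = -75920571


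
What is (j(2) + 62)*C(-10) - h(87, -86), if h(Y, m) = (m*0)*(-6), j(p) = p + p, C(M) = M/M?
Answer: 66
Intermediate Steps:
C(M) = 1
j(p) = 2*p
h(Y, m) = 0 (h(Y, m) = 0*(-6) = 0)
(j(2) + 62)*C(-10) - h(87, -86) = (2*2 + 62)*1 - 1*0 = (4 + 62)*1 + 0 = 66*1 + 0 = 66 + 0 = 66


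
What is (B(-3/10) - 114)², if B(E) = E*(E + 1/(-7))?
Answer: 6353205849/490000 ≈ 12966.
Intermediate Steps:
B(E) = E*(-⅐ + E) (B(E) = E*(E - ⅐) = E*(-⅐ + E))
(B(-3/10) - 114)² = ((-3/10)*(-⅐ - 3/10) - 114)² = ((-3*⅒)*(-⅐ - 3*⅒) - 114)² = (-3*(-⅐ - 3/10)/10 - 114)² = (-3/10*(-31/70) - 114)² = (93/700 - 114)² = (-79707/700)² = 6353205849/490000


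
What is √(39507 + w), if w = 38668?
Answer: 5*√3127 ≈ 279.60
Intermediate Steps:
√(39507 + w) = √(39507 + 38668) = √78175 = 5*√3127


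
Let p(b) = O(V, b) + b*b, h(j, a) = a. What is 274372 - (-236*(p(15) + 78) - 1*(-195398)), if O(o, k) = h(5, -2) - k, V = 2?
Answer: 146470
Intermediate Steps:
O(o, k) = -2 - k
p(b) = -2 + b**2 - b (p(b) = (-2 - b) + b*b = (-2 - b) + b**2 = -2 + b**2 - b)
274372 - (-236*(p(15) + 78) - 1*(-195398)) = 274372 - (-236*((-2 + 15**2 - 1*15) + 78) - 1*(-195398)) = 274372 - (-236*((-2 + 225 - 15) + 78) + 195398) = 274372 - (-236*(208 + 78) + 195398) = 274372 - (-236*286 + 195398) = 274372 - (-67496 + 195398) = 274372 - 1*127902 = 274372 - 127902 = 146470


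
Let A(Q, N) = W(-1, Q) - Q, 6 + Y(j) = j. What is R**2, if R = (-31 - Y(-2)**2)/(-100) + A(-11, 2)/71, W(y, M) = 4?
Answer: 2719201/2016400 ≈ 1.3485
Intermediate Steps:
Y(j) = -6 + j
A(Q, N) = 4 - Q
R = 1649/1420 (R = (-31 - (-6 - 2)**2)/(-100) + (4 - 1*(-11))/71 = (-31 - 1*(-8)**2)*(-1/100) + (4 + 11)*(1/71) = (-31 - 1*64)*(-1/100) + 15*(1/71) = (-31 - 64)*(-1/100) + 15/71 = -95*(-1/100) + 15/71 = 19/20 + 15/71 = 1649/1420 ≈ 1.1613)
R**2 = (1649/1420)**2 = 2719201/2016400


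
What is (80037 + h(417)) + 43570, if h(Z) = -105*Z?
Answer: 79822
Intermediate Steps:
(80037 + h(417)) + 43570 = (80037 - 105*417) + 43570 = (80037 - 43785) + 43570 = 36252 + 43570 = 79822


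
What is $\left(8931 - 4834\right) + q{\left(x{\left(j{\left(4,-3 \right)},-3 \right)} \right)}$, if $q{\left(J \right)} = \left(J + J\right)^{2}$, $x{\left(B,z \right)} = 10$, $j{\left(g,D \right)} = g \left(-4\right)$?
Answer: $4497$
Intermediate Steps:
$j{\left(g,D \right)} = - 4 g$
$q{\left(J \right)} = 4 J^{2}$ ($q{\left(J \right)} = \left(2 J\right)^{2} = 4 J^{2}$)
$\left(8931 - 4834\right) + q{\left(x{\left(j{\left(4,-3 \right)},-3 \right)} \right)} = \left(8931 - 4834\right) + 4 \cdot 10^{2} = 4097 + 4 \cdot 100 = 4097 + 400 = 4497$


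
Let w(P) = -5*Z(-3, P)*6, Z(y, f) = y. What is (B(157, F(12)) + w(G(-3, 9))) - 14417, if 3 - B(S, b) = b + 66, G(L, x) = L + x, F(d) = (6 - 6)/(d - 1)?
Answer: -14390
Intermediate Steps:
F(d) = 0 (F(d) = 0/(-1 + d) = 0)
B(S, b) = -63 - b (B(S, b) = 3 - (b + 66) = 3 - (66 + b) = 3 + (-66 - b) = -63 - b)
w(P) = 90 (w(P) = -5*(-3)*6 = 15*6 = 90)
(B(157, F(12)) + w(G(-3, 9))) - 14417 = ((-63 - 1*0) + 90) - 14417 = ((-63 + 0) + 90) - 14417 = (-63 + 90) - 14417 = 27 - 14417 = -14390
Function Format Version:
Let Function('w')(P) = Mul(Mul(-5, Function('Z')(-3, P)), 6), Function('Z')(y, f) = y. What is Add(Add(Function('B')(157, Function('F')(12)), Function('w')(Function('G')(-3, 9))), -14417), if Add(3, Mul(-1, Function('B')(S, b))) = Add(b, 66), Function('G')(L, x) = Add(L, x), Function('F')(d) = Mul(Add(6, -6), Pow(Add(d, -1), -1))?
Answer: -14390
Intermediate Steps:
Function('F')(d) = 0 (Function('F')(d) = Mul(0, Pow(Add(-1, d), -1)) = 0)
Function('B')(S, b) = Add(-63, Mul(-1, b)) (Function('B')(S, b) = Add(3, Mul(-1, Add(b, 66))) = Add(3, Mul(-1, Add(66, b))) = Add(3, Add(-66, Mul(-1, b))) = Add(-63, Mul(-1, b)))
Function('w')(P) = 90 (Function('w')(P) = Mul(Mul(-5, -3), 6) = Mul(15, 6) = 90)
Add(Add(Function('B')(157, Function('F')(12)), Function('w')(Function('G')(-3, 9))), -14417) = Add(Add(Add(-63, Mul(-1, 0)), 90), -14417) = Add(Add(Add(-63, 0), 90), -14417) = Add(Add(-63, 90), -14417) = Add(27, -14417) = -14390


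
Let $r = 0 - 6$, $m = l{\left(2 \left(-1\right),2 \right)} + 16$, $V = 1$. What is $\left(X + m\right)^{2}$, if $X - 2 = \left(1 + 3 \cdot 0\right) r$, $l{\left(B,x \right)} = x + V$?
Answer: $225$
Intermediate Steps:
$l{\left(B,x \right)} = 1 + x$ ($l{\left(B,x \right)} = x + 1 = 1 + x$)
$m = 19$ ($m = \left(1 + 2\right) + 16 = 3 + 16 = 19$)
$r = -6$ ($r = 0 - 6 = -6$)
$X = -4$ ($X = 2 + \left(1 + 3 \cdot 0\right) \left(-6\right) = 2 + \left(1 + 0\right) \left(-6\right) = 2 + 1 \left(-6\right) = 2 - 6 = -4$)
$\left(X + m\right)^{2} = \left(-4 + 19\right)^{2} = 15^{2} = 225$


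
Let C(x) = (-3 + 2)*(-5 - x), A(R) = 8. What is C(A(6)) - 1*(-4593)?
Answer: 4606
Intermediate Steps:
C(x) = 5 + x (C(x) = -(-5 - x) = 5 + x)
C(A(6)) - 1*(-4593) = (5 + 8) - 1*(-4593) = 13 + 4593 = 4606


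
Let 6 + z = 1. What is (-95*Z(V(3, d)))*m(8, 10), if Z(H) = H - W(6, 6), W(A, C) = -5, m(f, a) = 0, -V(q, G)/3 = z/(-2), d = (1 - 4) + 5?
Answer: 0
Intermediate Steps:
z = -5 (z = -6 + 1 = -5)
d = 2 (d = -3 + 5 = 2)
V(q, G) = -15/2 (V(q, G) = -(-15)/(-2) = -(-15)*(-1)/2 = -3*5/2 = -15/2)
Z(H) = 5 + H (Z(H) = H - 1*(-5) = H + 5 = 5 + H)
(-95*Z(V(3, d)))*m(8, 10) = -95*(5 - 15/2)*0 = -95*(-5/2)*0 = (475/2)*0 = 0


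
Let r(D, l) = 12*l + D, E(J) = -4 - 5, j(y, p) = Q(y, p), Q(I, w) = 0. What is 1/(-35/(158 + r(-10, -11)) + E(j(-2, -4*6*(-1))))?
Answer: -16/179 ≈ -0.089386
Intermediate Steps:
j(y, p) = 0
E(J) = -9
r(D, l) = D + 12*l
1/(-35/(158 + r(-10, -11)) + E(j(-2, -4*6*(-1)))) = 1/(-35/(158 + (-10 + 12*(-11))) - 9) = 1/(-35/(158 + (-10 - 132)) - 9) = 1/(-35/(158 - 142) - 9) = 1/(-35/16 - 9) = 1/(-179/16) = -16/179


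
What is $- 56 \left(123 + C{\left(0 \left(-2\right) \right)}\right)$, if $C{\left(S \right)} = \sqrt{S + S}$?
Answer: $-6888$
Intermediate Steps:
$C{\left(S \right)} = \sqrt{2} \sqrt{S}$ ($C{\left(S \right)} = \sqrt{2 S} = \sqrt{2} \sqrt{S}$)
$- 56 \left(123 + C{\left(0 \left(-2\right) \right)}\right) = - 56 \left(123 + \sqrt{2} \sqrt{0 \left(-2\right)}\right) = - 56 \left(123 + \sqrt{2} \sqrt{0}\right) = - 56 \left(123 + \sqrt{2} \cdot 0\right) = - 56 \left(123 + 0\right) = \left(-56\right) 123 = -6888$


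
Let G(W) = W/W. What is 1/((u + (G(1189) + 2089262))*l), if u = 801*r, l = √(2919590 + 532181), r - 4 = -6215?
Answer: -√3451771/9960941259708 ≈ -1.8652e-10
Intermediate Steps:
r = -6211 (r = 4 - 6215 = -6211)
G(W) = 1
l = √3451771 ≈ 1857.9
u = -4975011 (u = 801*(-6211) = -4975011)
1/((u + (G(1189) + 2089262))*l) = 1/((-4975011 + (1 + 2089262))*(√3451771)) = (√3451771/3451771)/(-4975011 + 2089263) = (√3451771/3451771)/(-2885748) = -√3451771/9960941259708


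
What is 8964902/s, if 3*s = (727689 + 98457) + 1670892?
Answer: 4482451/416173 ≈ 10.771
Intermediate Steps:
s = 832346 (s = ((727689 + 98457) + 1670892)/3 = (826146 + 1670892)/3 = (⅓)*2497038 = 832346)
8964902/s = 8964902/832346 = 8964902*(1/832346) = 4482451/416173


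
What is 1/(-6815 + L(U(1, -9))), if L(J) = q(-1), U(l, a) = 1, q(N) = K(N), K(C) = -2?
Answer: -1/6817 ≈ -0.00014669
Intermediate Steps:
q(N) = -2
L(J) = -2
1/(-6815 + L(U(1, -9))) = 1/(-6815 - 2) = 1/(-6817) = -1/6817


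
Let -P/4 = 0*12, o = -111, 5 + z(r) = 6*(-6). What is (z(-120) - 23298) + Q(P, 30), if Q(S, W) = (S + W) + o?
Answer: -23420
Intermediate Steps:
z(r) = -41 (z(r) = -5 + 6*(-6) = -5 - 36 = -41)
P = 0 (P = -0*12 = -4*0 = 0)
Q(S, W) = -111 + S + W (Q(S, W) = (S + W) - 111 = -111 + S + W)
(z(-120) - 23298) + Q(P, 30) = (-41 - 23298) + (-111 + 0 + 30) = -23339 - 81 = -23420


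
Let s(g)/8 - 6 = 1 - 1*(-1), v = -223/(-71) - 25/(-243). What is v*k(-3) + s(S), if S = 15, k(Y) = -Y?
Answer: 424028/5751 ≈ 73.731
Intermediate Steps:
v = 55964/17253 (v = -223*(-1/71) - 25*(-1/243) = 223/71 + 25/243 = 55964/17253 ≈ 3.2437)
s(g) = 64 (s(g) = 48 + 8*(1 - 1*(-1)) = 48 + 8*(1 + 1) = 48 + 8*2 = 48 + 16 = 64)
v*k(-3) + s(S) = 55964*(-1*(-3))/17253 + 64 = (55964/17253)*3 + 64 = 55964/5751 + 64 = 424028/5751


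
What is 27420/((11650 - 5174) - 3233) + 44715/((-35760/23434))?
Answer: -37746680657/1288552 ≈ -29294.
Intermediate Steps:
27420/((11650 - 5174) - 3233) + 44715/((-35760/23434)) = 27420/(6476 - 3233) + 44715/((-35760*1/23434)) = 27420/3243 + 44715/(-17880/11717) = 27420*(1/3243) + 44715*(-11717/17880) = 9140/1081 - 34928377/1192 = -37746680657/1288552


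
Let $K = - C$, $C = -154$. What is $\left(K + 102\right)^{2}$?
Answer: $65536$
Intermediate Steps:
$K = 154$ ($K = \left(-1\right) \left(-154\right) = 154$)
$\left(K + 102\right)^{2} = \left(154 + 102\right)^{2} = 256^{2} = 65536$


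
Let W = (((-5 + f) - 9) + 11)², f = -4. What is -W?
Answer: -49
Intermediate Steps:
W = 49 (W = (((-5 - 4) - 9) + 11)² = ((-9 - 9) + 11)² = (-18 + 11)² = (-7)² = 49)
-W = -1*49 = -49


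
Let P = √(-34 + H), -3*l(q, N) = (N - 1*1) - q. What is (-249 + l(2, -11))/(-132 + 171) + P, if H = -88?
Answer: -733/117 + I*√122 ≈ -6.265 + 11.045*I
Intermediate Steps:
l(q, N) = ⅓ - N/3 + q/3 (l(q, N) = -((N - 1*1) - q)/3 = -((N - 1) - q)/3 = -((-1 + N) - q)/3 = -(-1 + N - q)/3 = ⅓ - N/3 + q/3)
P = I*√122 (P = √(-34 - 88) = √(-122) = I*√122 ≈ 11.045*I)
(-249 + l(2, -11))/(-132 + 171) + P = (-249 + (⅓ - ⅓*(-11) + (⅓)*2))/(-132 + 171) + I*√122 = (-249 + (⅓ + 11/3 + ⅔))/39 + I*√122 = (-249 + 14/3)*(1/39) + I*√122 = -733/3*1/39 + I*√122 = -733/117 + I*√122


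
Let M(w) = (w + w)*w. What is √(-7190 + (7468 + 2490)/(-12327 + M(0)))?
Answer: 8*I*√17073104559/12327 ≈ 84.799*I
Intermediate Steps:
M(w) = 2*w² (M(w) = (2*w)*w = 2*w²)
√(-7190 + (7468 + 2490)/(-12327 + M(0))) = √(-7190 + (7468 + 2490)/(-12327 + 2*0²)) = √(-7190 + 9958/(-12327 + 2*0)) = √(-7190 + 9958/(-12327 + 0)) = √(-7190 + 9958/(-12327)) = √(-7190 + 9958*(-1/12327)) = √(-7190 - 9958/12327) = √(-88641088/12327) = 8*I*√17073104559/12327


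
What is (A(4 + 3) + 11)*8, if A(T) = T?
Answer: 144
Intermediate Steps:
(A(4 + 3) + 11)*8 = ((4 + 3) + 11)*8 = (7 + 11)*8 = 18*8 = 144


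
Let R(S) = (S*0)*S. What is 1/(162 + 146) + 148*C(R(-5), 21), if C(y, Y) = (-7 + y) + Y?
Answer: 638177/308 ≈ 2072.0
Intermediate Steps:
R(S) = 0 (R(S) = 0*S = 0)
C(y, Y) = -7 + Y + y
1/(162 + 146) + 148*C(R(-5), 21) = 1/(162 + 146) + 148*(-7 + 21 + 0) = 1/308 + 148*14 = 1/308 + 2072 = 638177/308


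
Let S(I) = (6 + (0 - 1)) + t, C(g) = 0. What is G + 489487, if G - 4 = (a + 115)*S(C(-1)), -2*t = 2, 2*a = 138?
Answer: 490227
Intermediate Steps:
a = 69 (a = (½)*138 = 69)
t = -1 (t = -½*2 = -1)
S(I) = 4 (S(I) = (6 + (0 - 1)) - 1 = (6 - 1) - 1 = 5 - 1 = 4)
G = 740 (G = 4 + (69 + 115)*4 = 4 + 184*4 = 4 + 736 = 740)
G + 489487 = 740 + 489487 = 490227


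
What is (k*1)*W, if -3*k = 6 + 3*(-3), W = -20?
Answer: -20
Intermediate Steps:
k = 1 (k = -(6 + 3*(-3))/3 = -(6 - 9)/3 = -⅓*(-3) = 1)
(k*1)*W = (1*1)*(-20) = 1*(-20) = -20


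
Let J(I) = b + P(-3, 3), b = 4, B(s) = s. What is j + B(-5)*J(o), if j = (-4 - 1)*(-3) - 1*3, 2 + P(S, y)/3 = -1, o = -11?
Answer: 37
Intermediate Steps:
P(S, y) = -9 (P(S, y) = -6 + 3*(-1) = -6 - 3 = -9)
j = 12 (j = -5*(-3) - 3 = 15 - 3 = 12)
J(I) = -5 (J(I) = 4 - 9 = -5)
j + B(-5)*J(o) = 12 - 5*(-5) = 12 + 25 = 37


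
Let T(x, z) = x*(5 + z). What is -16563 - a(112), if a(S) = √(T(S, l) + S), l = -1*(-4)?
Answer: -16563 - 4*√70 ≈ -16596.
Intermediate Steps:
l = 4
a(S) = √10*√S (a(S) = √(S*(5 + 4) + S) = √(S*9 + S) = √(9*S + S) = √(10*S) = √10*√S)
-16563 - a(112) = -16563 - √10*√112 = -16563 - √10*4*√7 = -16563 - 4*√70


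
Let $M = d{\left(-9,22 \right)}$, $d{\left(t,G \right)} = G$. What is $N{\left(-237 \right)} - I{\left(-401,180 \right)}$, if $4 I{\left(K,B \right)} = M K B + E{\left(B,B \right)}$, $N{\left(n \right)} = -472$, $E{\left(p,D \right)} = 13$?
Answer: $\frac{1586059}{4} \approx 3.9652 \cdot 10^{5}$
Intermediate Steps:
$M = 22$
$I{\left(K,B \right)} = \frac{13}{4} + \frac{11 B K}{2}$ ($I{\left(K,B \right)} = \frac{22 K B + 13}{4} = \frac{22 B K + 13}{4} = \frac{13 + 22 B K}{4} = \frac{13}{4} + \frac{11 B K}{2}$)
$N{\left(-237 \right)} - I{\left(-401,180 \right)} = -472 - \left(\frac{13}{4} + \frac{11}{2} \cdot 180 \left(-401\right)\right) = -472 - \left(\frac{13}{4} - 396990\right) = -472 - - \frac{1587947}{4} = -472 + \frac{1587947}{4} = \frac{1586059}{4}$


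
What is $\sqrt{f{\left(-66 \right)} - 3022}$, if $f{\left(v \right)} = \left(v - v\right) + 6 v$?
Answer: $i \sqrt{3418} \approx 58.464 i$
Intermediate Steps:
$f{\left(v \right)} = 6 v$ ($f{\left(v \right)} = 0 + 6 v = 6 v$)
$\sqrt{f{\left(-66 \right)} - 3022} = \sqrt{6 \left(-66\right) - 3022} = \sqrt{-396 - 3022} = \sqrt{-3418} = i \sqrt{3418}$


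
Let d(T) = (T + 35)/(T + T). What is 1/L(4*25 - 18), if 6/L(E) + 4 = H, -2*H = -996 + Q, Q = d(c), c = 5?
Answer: 82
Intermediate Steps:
d(T) = (35 + T)/(2*T) (d(T) = (35 + T)/((2*T)) = (35 + T)*(1/(2*T)) = (35 + T)/(2*T))
Q = 4 (Q = (1/2)*(35 + 5)/5 = (1/2)*(1/5)*40 = 4)
H = 496 (H = -(-996 + 4)/2 = -1/2*(-992) = 496)
L(E) = 1/82 (L(E) = 6/(-4 + 496) = 6/492 = 6*(1/492) = 1/82)
1/L(4*25 - 18) = 1/(1/82) = 82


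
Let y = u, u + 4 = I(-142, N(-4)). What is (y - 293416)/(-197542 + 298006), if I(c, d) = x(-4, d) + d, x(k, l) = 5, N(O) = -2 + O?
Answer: -97807/33488 ≈ -2.9207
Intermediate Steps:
I(c, d) = 5 + d
u = -5 (u = -4 + (5 + (-2 - 4)) = -4 + (5 - 6) = -4 - 1 = -5)
y = -5
(y - 293416)/(-197542 + 298006) = (-5 - 293416)/(-197542 + 298006) = -293421/100464 = -293421*1/100464 = -97807/33488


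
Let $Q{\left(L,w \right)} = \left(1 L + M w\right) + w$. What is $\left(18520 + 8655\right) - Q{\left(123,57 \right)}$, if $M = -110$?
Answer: $33265$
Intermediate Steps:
$Q{\left(L,w \right)} = L - 109 w$ ($Q{\left(L,w \right)} = \left(1 L - 110 w\right) + w = \left(L - 110 w\right) + w = L - 109 w$)
$\left(18520 + 8655\right) - Q{\left(123,57 \right)} = \left(18520 + 8655\right) - \left(123 - 6213\right) = 27175 - \left(123 - 6213\right) = 27175 - -6090 = 27175 + 6090 = 33265$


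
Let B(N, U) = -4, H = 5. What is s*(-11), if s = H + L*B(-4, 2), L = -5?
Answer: -275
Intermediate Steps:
s = 25 (s = 5 - 5*(-4) = 5 + 20 = 25)
s*(-11) = 25*(-11) = -275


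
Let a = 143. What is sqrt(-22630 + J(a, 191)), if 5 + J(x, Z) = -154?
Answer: I*sqrt(22789) ≈ 150.96*I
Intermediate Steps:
J(x, Z) = -159 (J(x, Z) = -5 - 154 = -159)
sqrt(-22630 + J(a, 191)) = sqrt(-22630 - 159) = sqrt(-22789) = I*sqrt(22789)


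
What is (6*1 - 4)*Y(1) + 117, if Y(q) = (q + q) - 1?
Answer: 119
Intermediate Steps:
Y(q) = -1 + 2*q (Y(q) = 2*q - 1 = -1 + 2*q)
(6*1 - 4)*Y(1) + 117 = (6*1 - 4)*(-1 + 2*1) + 117 = (6 - 4)*(-1 + 2) + 117 = 2*1 + 117 = 2 + 117 = 119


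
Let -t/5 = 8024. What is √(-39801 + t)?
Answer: I*√79921 ≈ 282.7*I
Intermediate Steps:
t = -40120 (t = -5*8024 = -40120)
√(-39801 + t) = √(-39801 - 40120) = √(-79921) = I*√79921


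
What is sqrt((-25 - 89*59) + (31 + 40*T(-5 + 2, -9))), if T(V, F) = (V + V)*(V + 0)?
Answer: 5*I*sqrt(181) ≈ 67.268*I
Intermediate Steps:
T(V, F) = 2*V**2 (T(V, F) = (2*V)*V = 2*V**2)
sqrt((-25 - 89*59) + (31 + 40*T(-5 + 2, -9))) = sqrt((-25 - 89*59) + (31 + 40*(2*(-5 + 2)**2))) = sqrt((-25 - 5251) + (31 + 40*(2*(-3)**2))) = sqrt(-5276 + (31 + 40*(2*9))) = sqrt(-5276 + (31 + 40*18)) = sqrt(-5276 + (31 + 720)) = sqrt(-5276 + 751) = sqrt(-4525) = 5*I*sqrt(181)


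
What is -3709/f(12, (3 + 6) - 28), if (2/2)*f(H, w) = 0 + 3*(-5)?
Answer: 3709/15 ≈ 247.27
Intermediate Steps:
f(H, w) = -15 (f(H, w) = 0 + 3*(-5) = 0 - 15 = -15)
-3709/f(12, (3 + 6) - 28) = -3709/(-15) = -3709*(-1/15) = 3709/15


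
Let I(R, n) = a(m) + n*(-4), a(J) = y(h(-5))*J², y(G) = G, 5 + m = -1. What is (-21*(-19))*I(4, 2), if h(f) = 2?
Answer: 25536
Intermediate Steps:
m = -6 (m = -5 - 1 = -6)
a(J) = 2*J²
I(R, n) = 72 - 4*n (I(R, n) = 2*(-6)² + n*(-4) = 2*36 - 4*n = 72 - 4*n)
(-21*(-19))*I(4, 2) = (-21*(-19))*(72 - 4*2) = 399*(72 - 8) = 399*64 = 25536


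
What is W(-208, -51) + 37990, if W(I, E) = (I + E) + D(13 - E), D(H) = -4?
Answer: 37727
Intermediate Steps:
W(I, E) = -4 + E + I (W(I, E) = (I + E) - 4 = (E + I) - 4 = -4 + E + I)
W(-208, -51) + 37990 = (-4 - 51 - 208) + 37990 = -263 + 37990 = 37727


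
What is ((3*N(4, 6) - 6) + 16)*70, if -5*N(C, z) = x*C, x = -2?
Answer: 1036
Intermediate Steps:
N(C, z) = 2*C/5 (N(C, z) = -(-2)*C/5 = 2*C/5)
((3*N(4, 6) - 6) + 16)*70 = ((3*((⅖)*4) - 6) + 16)*70 = ((3*(8/5) - 6) + 16)*70 = ((24/5 - 6) + 16)*70 = (-6/5 + 16)*70 = (74/5)*70 = 1036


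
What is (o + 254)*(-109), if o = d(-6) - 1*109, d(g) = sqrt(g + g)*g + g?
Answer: -15151 + 1308*I*sqrt(3) ≈ -15151.0 + 2265.5*I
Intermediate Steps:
d(g) = g + sqrt(2)*g**(3/2) (d(g) = sqrt(2*g)*g + g = (sqrt(2)*sqrt(g))*g + g = sqrt(2)*g**(3/2) + g = g + sqrt(2)*g**(3/2))
o = -115 - 12*I*sqrt(3) (o = (-6 + sqrt(2)*(-6)**(3/2)) - 1*109 = (-6 + sqrt(2)*(-6*I*sqrt(6))) - 109 = (-6 - 12*I*sqrt(3)) - 109 = -115 - 12*I*sqrt(3) ≈ -115.0 - 20.785*I)
(o + 254)*(-109) = ((-115 - 12*I*sqrt(3)) + 254)*(-109) = (139 - 12*I*sqrt(3))*(-109) = -15151 + 1308*I*sqrt(3)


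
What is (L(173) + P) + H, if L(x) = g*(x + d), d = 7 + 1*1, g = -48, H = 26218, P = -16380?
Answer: 1150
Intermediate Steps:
d = 8 (d = 7 + 1 = 8)
L(x) = -384 - 48*x (L(x) = -48*(x + 8) = -48*(8 + x) = -384 - 48*x)
(L(173) + P) + H = ((-384 - 48*173) - 16380) + 26218 = ((-384 - 8304) - 16380) + 26218 = (-8688 - 16380) + 26218 = -25068 + 26218 = 1150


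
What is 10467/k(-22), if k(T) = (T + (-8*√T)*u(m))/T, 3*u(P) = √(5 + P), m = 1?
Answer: 345411/97 - 83736*I*√33/97 ≈ 3560.9 - 4959.0*I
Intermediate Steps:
u(P) = √(5 + P)/3
k(T) = (T - 8*√6*√T/3)/T (k(T) = (T + (-8*√T)*(√(5 + 1)/3))/T = (T + (-8*√T)*(√6/3))/T = (T - 8*√6*√T/3)/T)
10467/k(-22) = 10467/(1 - 8*√6/(3*√(-22))) = 10467/(1 - 8*√6*(-I*√22/22)/3) = 10467/(1 + 8*I*√33/33)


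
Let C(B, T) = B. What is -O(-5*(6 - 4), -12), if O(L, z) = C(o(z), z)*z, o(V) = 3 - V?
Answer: 180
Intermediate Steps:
O(L, z) = z*(3 - z) (O(L, z) = (3 - z)*z = z*(3 - z))
-O(-5*(6 - 4), -12) = -(-12)*(3 - 1*(-12)) = -(-12)*(3 + 12) = -(-12)*15 = -1*(-180) = 180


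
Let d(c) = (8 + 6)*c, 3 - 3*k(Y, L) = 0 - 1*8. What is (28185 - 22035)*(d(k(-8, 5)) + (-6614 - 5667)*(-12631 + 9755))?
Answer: 217219275100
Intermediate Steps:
k(Y, L) = 11/3 (k(Y, L) = 1 - (0 - 1*8)/3 = 1 - (0 - 8)/3 = 1 - ⅓*(-8) = 1 + 8/3 = 11/3)
d(c) = 14*c
(28185 - 22035)*(d(k(-8, 5)) + (-6614 - 5667)*(-12631 + 9755)) = (28185 - 22035)*(14*(11/3) + (-6614 - 5667)*(-12631 + 9755)) = 6150*(154/3 - 12281*(-2876)) = 6150*(154/3 + 35320156) = 6150*(105960622/3) = 217219275100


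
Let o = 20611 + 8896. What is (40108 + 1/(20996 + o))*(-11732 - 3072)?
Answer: -29986602307300/50503 ≈ -5.9376e+8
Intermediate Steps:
o = 29507
(40108 + 1/(20996 + o))*(-11732 - 3072) = (40108 + 1/(20996 + 29507))*(-11732 - 3072) = (40108 + 1/50503)*(-14804) = (2025574325/50503)*(-14804) = -29986602307300/50503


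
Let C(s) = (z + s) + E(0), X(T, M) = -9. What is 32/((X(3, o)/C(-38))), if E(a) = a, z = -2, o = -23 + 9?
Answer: 1280/9 ≈ 142.22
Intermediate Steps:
o = -14
C(s) = -2 + s (C(s) = (-2 + s) + 0 = -2 + s)
32/((X(3, o)/C(-38))) = 32/((-9/(-2 - 38))) = 32/((-9/(-40))) = 32/((-9*(-1/40))) = 32/(9/40) = 32*(40/9) = 1280/9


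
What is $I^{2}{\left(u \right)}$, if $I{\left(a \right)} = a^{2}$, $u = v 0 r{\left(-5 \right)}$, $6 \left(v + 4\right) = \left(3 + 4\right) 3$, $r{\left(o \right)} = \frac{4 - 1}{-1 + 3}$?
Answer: $0$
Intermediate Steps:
$r{\left(o \right)} = \frac{3}{2}$
$v = - \frac{1}{2}$ ($v = -4 + \frac{\left(3 + 4\right) 3}{6} = -4 + \frac{7 \cdot 3}{6} = -4 + \frac{1}{6} \cdot 21 = -4 + \frac{7}{2} = - \frac{1}{2} \approx -0.5$)
$u = 0$ ($u = \left(- \frac{1}{2}\right) 0 \cdot \frac{3}{2} = 0 \cdot \frac{3}{2} = 0$)
$I^{2}{\left(u \right)} = \left(0^{2}\right)^{2} = 0^{2} = 0$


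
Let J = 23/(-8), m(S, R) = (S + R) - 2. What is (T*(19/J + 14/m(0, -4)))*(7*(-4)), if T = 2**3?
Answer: 138208/69 ≈ 2003.0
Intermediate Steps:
m(S, R) = -2 + R + S (m(S, R) = (R + S) - 2 = -2 + R + S)
T = 8
J = -23/8 (J = 23*(-1/8) = -23/8 ≈ -2.8750)
(T*(19/J + 14/m(0, -4)))*(7*(-4)) = (8*(19/(-23/8) + 14/(-2 - 4 + 0)))*(7*(-4)) = (8*(19*(-8/23) + 14/(-6)))*(-28) = (8*(-152/23 + 14*(-1/6)))*(-28) = (8*(-152/23 - 7/3))*(-28) = (8*(-617/69))*(-28) = -4936/69*(-28) = 138208/69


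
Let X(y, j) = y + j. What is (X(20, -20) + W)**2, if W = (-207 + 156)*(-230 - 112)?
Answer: 304223364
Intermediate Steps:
X(y, j) = j + y
W = 17442 (W = -51*(-342) = 17442)
(X(20, -20) + W)**2 = ((-20 + 20) + 17442)**2 = (0 + 17442)**2 = 17442**2 = 304223364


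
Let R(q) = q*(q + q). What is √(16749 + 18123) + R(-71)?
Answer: 10082 + 2*√8718 ≈ 10269.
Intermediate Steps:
R(q) = 2*q² (R(q) = q*(2*q) = 2*q²)
√(16749 + 18123) + R(-71) = √(16749 + 18123) + 2*(-71)² = √34872 + 2*5041 = 2*√8718 + 10082 = 10082 + 2*√8718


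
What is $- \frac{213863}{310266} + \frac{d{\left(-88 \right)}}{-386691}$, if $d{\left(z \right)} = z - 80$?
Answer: $- \frac{27548924215}{39992356602} \approx -0.68885$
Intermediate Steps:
$d{\left(z \right)} = -80 + z$
$- \frac{213863}{310266} + \frac{d{\left(-88 \right)}}{-386691} = - \frac{213863}{310266} + \frac{-80 - 88}{-386691} = \left(-213863\right) \frac{1}{310266} - - \frac{56}{128897} = - \frac{213863}{310266} + \frac{56}{128897} = - \frac{27548924215}{39992356602}$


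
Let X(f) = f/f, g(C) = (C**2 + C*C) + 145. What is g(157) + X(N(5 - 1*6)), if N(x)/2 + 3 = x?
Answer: 49444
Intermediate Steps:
N(x) = -6 + 2*x
g(C) = 145 + 2*C**2 (g(C) = (C**2 + C**2) + 145 = 2*C**2 + 145 = 145 + 2*C**2)
X(f) = 1
g(157) + X(N(5 - 1*6)) = (145 + 2*157**2) + 1 = (145 + 2*24649) + 1 = (145 + 49298) + 1 = 49443 + 1 = 49444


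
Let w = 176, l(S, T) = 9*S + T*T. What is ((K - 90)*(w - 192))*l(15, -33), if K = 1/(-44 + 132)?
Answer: 19385712/11 ≈ 1.7623e+6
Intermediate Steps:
K = 1/88 ≈ 0.011364
l(S, T) = T**2 + 9*S (l(S, T) = 9*S + T**2 = T**2 + 9*S)
((K - 90)*(w - 192))*l(15, -33) = ((1/88 - 90)*(176 - 192))*((-33)**2 + 9*15) = (-7919/88*(-16))*(1089 + 135) = (15838/11)*1224 = 19385712/11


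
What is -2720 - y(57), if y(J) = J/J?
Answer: -2721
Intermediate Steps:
y(J) = 1
-2720 - y(57) = -2720 - 1*1 = -2720 - 1 = -2721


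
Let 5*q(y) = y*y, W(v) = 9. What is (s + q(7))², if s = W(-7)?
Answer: 8836/25 ≈ 353.44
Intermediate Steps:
s = 9
q(y) = y²/5 (q(y) = (y*y)/5 = y²/5)
(s + q(7))² = (9 + (⅕)*7²)² = (9 + (⅕)*49)² = (9 + 49/5)² = (94/5)² = 8836/25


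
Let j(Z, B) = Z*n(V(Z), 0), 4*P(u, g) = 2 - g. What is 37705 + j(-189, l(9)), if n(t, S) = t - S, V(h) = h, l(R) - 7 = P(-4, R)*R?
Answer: 73426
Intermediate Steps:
P(u, g) = 1/2 - g/4 (P(u, g) = (2 - g)/4 = 1/2 - g/4)
l(R) = 7 + R*(1/2 - R/4) (l(R) = 7 + (1/2 - R/4)*R = 7 + R*(1/2 - R/4))
j(Z, B) = Z**2 (j(Z, B) = Z*(Z - 1*0) = Z*(Z + 0) = Z*Z = Z**2)
37705 + j(-189, l(9)) = 37705 + (-189)**2 = 37705 + 35721 = 73426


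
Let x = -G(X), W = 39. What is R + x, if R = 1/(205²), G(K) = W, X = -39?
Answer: -1638974/42025 ≈ -39.000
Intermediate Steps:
G(K) = 39
x = -39 (x = -1*39 = -39)
R = 1/42025 ≈ 2.3795e-5
R + x = 1/42025 - 39 = -1638974/42025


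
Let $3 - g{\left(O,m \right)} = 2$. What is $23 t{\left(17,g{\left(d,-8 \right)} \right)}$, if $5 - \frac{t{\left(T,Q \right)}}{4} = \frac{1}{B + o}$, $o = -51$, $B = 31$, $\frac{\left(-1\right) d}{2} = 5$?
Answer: $\frac{2323}{5} \approx 464.6$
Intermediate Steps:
$d = -10$ ($d = \left(-2\right) 5 = -10$)
$g{\left(O,m \right)} = 1$ ($g{\left(O,m \right)} = 3 - 2 = 1$)
$t{\left(T,Q \right)} = \frac{101}{5}$ ($t{\left(T,Q \right)} = 20 - \frac{4}{31 - 51} = 20 - \frac{4}{-20} = 20 - - \frac{1}{5} = 20 + \frac{1}{5} = \frac{101}{5}$)
$23 t{\left(17,g{\left(d,-8 \right)} \right)} = 23 \cdot \frac{101}{5} = \frac{2323}{5}$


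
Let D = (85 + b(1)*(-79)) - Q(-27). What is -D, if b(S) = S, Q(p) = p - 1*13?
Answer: -46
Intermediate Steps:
Q(p) = -13 + p (Q(p) = p - 13 = -13 + p)
D = 46 (D = (85 + 1*(-79)) - (-13 - 27) = (85 - 79) - 1*(-40) = 6 + 40 = 46)
-D = -1*46 = -46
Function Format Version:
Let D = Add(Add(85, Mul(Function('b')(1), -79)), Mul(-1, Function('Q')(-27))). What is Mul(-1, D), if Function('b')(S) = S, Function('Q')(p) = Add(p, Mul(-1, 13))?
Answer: -46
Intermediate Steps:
Function('Q')(p) = Add(-13, p) (Function('Q')(p) = Add(p, -13) = Add(-13, p))
D = 46 (D = Add(Add(85, Mul(1, -79)), Mul(-1, Add(-13, -27))) = Add(Add(85, -79), Mul(-1, -40)) = Add(6, 40) = 46)
Mul(-1, D) = Mul(-1, 46) = -46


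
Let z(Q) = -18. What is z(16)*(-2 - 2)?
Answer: 72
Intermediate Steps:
z(16)*(-2 - 2) = -18*(-2 - 2) = -18*(-4) = 72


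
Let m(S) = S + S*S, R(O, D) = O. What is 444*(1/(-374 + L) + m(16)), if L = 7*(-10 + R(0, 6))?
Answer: 120767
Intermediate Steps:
m(S) = S + S²
L = -70 (L = 7*(-10 + 0) = 7*(-10) = -70)
444*(1/(-374 + L) + m(16)) = 444*(1/(-374 - 70) + 16*(1 + 16)) = 444*(1/(-444) + 16*17) = 444*(-1/444 + 272) = 444*(120767/444) = 120767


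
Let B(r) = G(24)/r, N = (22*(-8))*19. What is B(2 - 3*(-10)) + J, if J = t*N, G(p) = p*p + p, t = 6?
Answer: -80181/4 ≈ -20045.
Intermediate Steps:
G(p) = p + p**2 (G(p) = p**2 + p = p + p**2)
N = -3344 (N = -176*19 = -3344)
B(r) = 600/r (B(r) = (24*(1 + 24))/r = (24*25)/r = 600/r)
J = -20064 (J = 6*(-3344) = -20064)
B(2 - 3*(-10)) + J = 600/(2 - 3*(-10)) - 20064 = 600/(2 + 30) - 20064 = 600/32 - 20064 = 600*(1/32) - 20064 = 75/4 - 20064 = -80181/4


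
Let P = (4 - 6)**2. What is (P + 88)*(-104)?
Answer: -9568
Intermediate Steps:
P = 4 (P = (-2)**2 = 4)
(P + 88)*(-104) = (4 + 88)*(-104) = 92*(-104) = -9568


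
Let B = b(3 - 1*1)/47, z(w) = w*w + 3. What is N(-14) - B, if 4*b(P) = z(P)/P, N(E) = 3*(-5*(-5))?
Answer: 28193/376 ≈ 74.981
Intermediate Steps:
N(E) = 75 (N(E) = 3*25 = 75)
z(w) = 3 + w**2 (z(w) = w**2 + 3 = 3 + w**2)
b(P) = (3 + P**2)/(4*P) (b(P) = ((3 + P**2)/P)/4 = (3 + P**2)/(4*P))
B = 7/376 (B = ((3 + (3 - 1*1)**2)/(4*(3 - 1*1)))/47 = ((3 + (3 - 1)**2)/(4*(3 - 1)))*(1/47) = ((1/4)*(3 + 2**2)/2)*(1/47) = ((1/4)*(1/2)*(3 + 4))*(1/47) = ((1/4)*(1/2)*7)*(1/47) = (7/8)*(1/47) = 7/376 ≈ 0.018617)
N(-14) - B = 75 - 1*7/376 = 75 - 7/376 = 28193/376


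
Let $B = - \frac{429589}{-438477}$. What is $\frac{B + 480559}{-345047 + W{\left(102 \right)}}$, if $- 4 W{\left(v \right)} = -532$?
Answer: $- \frac{105357249116}{75618427989} \approx -1.3933$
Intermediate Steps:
$W{\left(v \right)} = 133$ ($W{\left(v \right)} = \left(- \frac{1}{4}\right) \left(-532\right) = 133$)
$B = \frac{429589}{438477}$ ($B = \left(-429589\right) \left(- \frac{1}{438477}\right) = \frac{429589}{438477} \approx 0.97973$)
$\frac{B + 480559}{-345047 + W{\left(102 \right)}} = \frac{\frac{429589}{438477} + 480559}{-345047 + 133} = \frac{210714498232}{438477 \left(-344914\right)} = \frac{210714498232}{438477} \left(- \frac{1}{344914}\right) = - \frac{105357249116}{75618427989}$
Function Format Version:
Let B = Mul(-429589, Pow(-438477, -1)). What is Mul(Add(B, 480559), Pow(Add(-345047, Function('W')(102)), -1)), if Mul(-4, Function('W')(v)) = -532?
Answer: Rational(-105357249116, 75618427989) ≈ -1.3933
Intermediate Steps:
Function('W')(v) = 133 (Function('W')(v) = Mul(Rational(-1, 4), -532) = 133)
B = Rational(429589, 438477) (B = Mul(-429589, Rational(-1, 438477)) = Rational(429589, 438477) ≈ 0.97973)
Mul(Add(B, 480559), Pow(Add(-345047, Function('W')(102)), -1)) = Mul(Add(Rational(429589, 438477), 480559), Pow(Add(-345047, 133), -1)) = Mul(Rational(210714498232, 438477), Pow(-344914, -1)) = Mul(Rational(210714498232, 438477), Rational(-1, 344914)) = Rational(-105357249116, 75618427989)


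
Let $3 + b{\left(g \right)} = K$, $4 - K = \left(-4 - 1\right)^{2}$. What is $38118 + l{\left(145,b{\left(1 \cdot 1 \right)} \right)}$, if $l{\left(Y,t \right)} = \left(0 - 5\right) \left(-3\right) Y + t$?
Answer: $40269$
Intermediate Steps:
$K = -21$ ($K = 4 - \left(-4 - 1\right)^{2} = 4 - \left(-5\right)^{2} = 4 - 25 = -21$)
$b{\left(g \right)} = -24$ ($b{\left(g \right)} = -3 - 21 = -24$)
$l{\left(Y,t \right)} = t + 15 Y$ ($l{\left(Y,t \right)} = \left(-5\right) \left(-3\right) Y + t = 15 Y + t = t + 15 Y$)
$38118 + l{\left(145,b{\left(1 \cdot 1 \right)} \right)} = 38118 + \left(-24 + 15 \cdot 145\right) = 38118 + \left(-24 + 2175\right) = 38118 + 2151 = 40269$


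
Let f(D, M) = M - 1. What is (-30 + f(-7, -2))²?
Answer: 1089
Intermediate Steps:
f(D, M) = -1 + M
(-30 + f(-7, -2))² = (-30 + (-1 - 2))² = (-30 - 3)² = (-33)² = 1089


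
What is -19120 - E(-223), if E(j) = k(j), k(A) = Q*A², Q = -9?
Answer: 428441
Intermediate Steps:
k(A) = -9*A²
E(j) = -9*j²
-19120 - E(-223) = -19120 - (-9)*(-223)² = -19120 - (-9)*49729 = -19120 - 1*(-447561) = -19120 + 447561 = 428441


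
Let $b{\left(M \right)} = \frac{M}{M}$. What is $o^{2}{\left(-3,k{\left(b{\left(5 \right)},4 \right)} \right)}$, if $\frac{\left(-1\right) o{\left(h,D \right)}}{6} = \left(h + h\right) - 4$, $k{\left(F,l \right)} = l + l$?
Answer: $3600$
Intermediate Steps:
$b{\left(M \right)} = 1$
$k{\left(F,l \right)} = 2 l$
$o{\left(h,D \right)} = 24 - 12 h$ ($o{\left(h,D \right)} = - 6 \left(\left(h + h\right) - 4\right) = - 6 \left(2 h - 4\right) = - 6 \left(-4 + 2 h\right) = 24 - 12 h$)
$o^{2}{\left(-3,k{\left(b{\left(5 \right)},4 \right)} \right)} = \left(24 - -36\right)^{2} = \left(24 + 36\right)^{2} = 60^{2} = 3600$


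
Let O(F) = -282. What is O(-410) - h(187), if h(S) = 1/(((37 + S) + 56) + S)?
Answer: -131695/467 ≈ -282.00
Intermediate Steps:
h(S) = 1/(93 + 2*S) (h(S) = 1/((93 + S) + S) = 1/(93 + 2*S))
O(-410) - h(187) = -282 - 1/(93 + 2*187) = -282 - 1/(93 + 374) = -282 - 1/467 = -131695/467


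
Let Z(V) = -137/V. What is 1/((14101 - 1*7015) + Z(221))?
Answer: 221/1565869 ≈ 0.00014114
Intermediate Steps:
1/((14101 - 1*7015) + Z(221)) = 1/((14101 - 1*7015) - 137/221) = 1/((14101 - 7015) - 137*1/221) = 1/(7086 - 137/221) = 1/(1565869/221) = 221/1565869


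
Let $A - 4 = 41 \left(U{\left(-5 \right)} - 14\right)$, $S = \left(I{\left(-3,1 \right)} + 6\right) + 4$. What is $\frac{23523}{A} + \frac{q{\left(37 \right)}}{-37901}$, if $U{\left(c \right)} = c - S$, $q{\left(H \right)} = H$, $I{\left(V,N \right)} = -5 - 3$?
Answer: $- \frac{891576932}{32481157} \approx -27.449$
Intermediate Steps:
$I{\left(V,N \right)} = -8$ ($I{\left(V,N \right)} = -5 - 3 = -8$)
$S = 2$ ($S = \left(-8 + 6\right) + 4 = -2 + 4 = 2$)
$U{\left(c \right)} = -2 + c$ ($U{\left(c \right)} = c - 2 = -2 + c$)
$A = -857$ ($A = 4 + 41 \left(\left(-2 - 5\right) - 14\right) = 4 + 41 \left(-7 - 14\right) = 4 + 41 \left(-21\right) = 4 - 861 = -857$)
$\frac{23523}{A} + \frac{q{\left(37 \right)}}{-37901} = \frac{23523}{-857} + \frac{37}{-37901} = 23523 \left(- \frac{1}{857}\right) + 37 \left(- \frac{1}{37901}\right) = - \frac{23523}{857} - \frac{37}{37901} = - \frac{891576932}{32481157}$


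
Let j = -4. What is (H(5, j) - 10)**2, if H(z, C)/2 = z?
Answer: 0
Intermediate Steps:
H(z, C) = 2*z
(H(5, j) - 10)**2 = (2*5 - 10)**2 = (10 - 10)**2 = 0**2 = 0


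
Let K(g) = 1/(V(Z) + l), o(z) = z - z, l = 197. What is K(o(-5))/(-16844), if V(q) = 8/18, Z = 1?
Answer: -9/29931788 ≈ -3.0068e-7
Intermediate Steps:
o(z) = 0
V(q) = 4/9 (V(q) = 8*(1/18) = 4/9)
K(g) = 9/1777 (K(g) = 1/(4/9 + 197) = 1/(1777/9) = 9/1777)
K(o(-5))/(-16844) = (9/1777)/(-16844) = (9/1777)*(-1/16844) = -9/29931788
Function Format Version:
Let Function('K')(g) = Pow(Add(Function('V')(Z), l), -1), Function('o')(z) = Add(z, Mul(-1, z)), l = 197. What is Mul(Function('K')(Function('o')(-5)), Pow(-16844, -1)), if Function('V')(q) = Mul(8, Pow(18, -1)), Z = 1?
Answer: Rational(-9, 29931788) ≈ -3.0068e-7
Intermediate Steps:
Function('o')(z) = 0
Function('V')(q) = Rational(4, 9) (Function('V')(q) = Mul(8, Rational(1, 18)) = Rational(4, 9))
Function('K')(g) = Rational(9, 1777) (Function('K')(g) = Pow(Add(Rational(4, 9), 197), -1) = Pow(Rational(1777, 9), -1) = Rational(9, 1777))
Mul(Function('K')(Function('o')(-5)), Pow(-16844, -1)) = Mul(Rational(9, 1777), Pow(-16844, -1)) = Mul(Rational(9, 1777), Rational(-1, 16844)) = Rational(-9, 29931788)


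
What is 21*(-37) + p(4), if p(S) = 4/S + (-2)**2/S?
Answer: -775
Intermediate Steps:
p(S) = 8/S (p(S) = 4/S + 4/S = 8/S)
21*(-37) + p(4) = 21*(-37) + 8/4 = -777 + 8*(1/4) = -777 + 2 = -775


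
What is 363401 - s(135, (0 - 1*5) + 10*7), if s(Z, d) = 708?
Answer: 362693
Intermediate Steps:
363401 - s(135, (0 - 1*5) + 10*7) = 363401 - 1*708 = 363401 - 708 = 362693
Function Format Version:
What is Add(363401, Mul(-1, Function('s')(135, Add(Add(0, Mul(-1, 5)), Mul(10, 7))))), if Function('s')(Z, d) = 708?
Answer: 362693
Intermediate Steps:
Add(363401, Mul(-1, Function('s')(135, Add(Add(0, Mul(-1, 5)), Mul(10, 7))))) = Add(363401, Mul(-1, 708)) = Add(363401, -708) = 362693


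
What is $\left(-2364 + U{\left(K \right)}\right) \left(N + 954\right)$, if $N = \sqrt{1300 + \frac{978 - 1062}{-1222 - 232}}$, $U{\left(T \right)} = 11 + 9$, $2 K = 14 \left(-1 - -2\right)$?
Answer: $-2236176 - \frac{2344 \sqrt{687118234}}{727} \approx -2.3207 \cdot 10^{6}$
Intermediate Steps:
$K = 7$ ($K = \frac{14 \left(-1 - -2\right)}{2} = \frac{14 \left(-1 + 2\right)}{2} = \frac{14 \cdot 1}{2} = \frac{1}{2} \cdot 14 = 7$)
$U{\left(T \right)} = 20$
$N = \frac{\sqrt{687118234}}{727}$ ($N = \sqrt{1300 - \frac{84}{-1454}} = \sqrt{1300 - - \frac{42}{727}} = \sqrt{1300 + \frac{42}{727}} = \sqrt{\frac{945142}{727}} = \frac{\sqrt{687118234}}{727} \approx 36.056$)
$\left(-2364 + U{\left(K \right)}\right) \left(N + 954\right) = \left(-2364 + 20\right) \left(\frac{\sqrt{687118234}}{727} + 954\right) = - 2344 \left(954 + \frac{\sqrt{687118234}}{727}\right) = -2236176 - \frac{2344 \sqrt{687118234}}{727}$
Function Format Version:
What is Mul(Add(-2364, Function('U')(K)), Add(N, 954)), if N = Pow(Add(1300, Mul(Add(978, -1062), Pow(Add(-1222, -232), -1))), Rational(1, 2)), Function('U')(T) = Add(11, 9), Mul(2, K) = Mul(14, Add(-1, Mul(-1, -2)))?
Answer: Add(-2236176, Mul(Rational(-2344, 727), Pow(687118234, Rational(1, 2)))) ≈ -2.3207e+6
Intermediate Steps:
K = 7 (K = Mul(Rational(1, 2), Mul(14, Add(-1, Mul(-1, -2)))) = Mul(Rational(1, 2), Mul(14, Add(-1, 2))) = Mul(Rational(1, 2), Mul(14, 1)) = Mul(Rational(1, 2), 14) = 7)
Function('U')(T) = 20
N = Mul(Rational(1, 727), Pow(687118234, Rational(1, 2))) (N = Pow(Add(1300, Mul(-84, Pow(-1454, -1))), Rational(1, 2)) = Pow(Add(1300, Mul(-84, Rational(-1, 1454))), Rational(1, 2)) = Pow(Add(1300, Rational(42, 727)), Rational(1, 2)) = Pow(Rational(945142, 727), Rational(1, 2)) = Mul(Rational(1, 727), Pow(687118234, Rational(1, 2))) ≈ 36.056)
Mul(Add(-2364, Function('U')(K)), Add(N, 954)) = Mul(Add(-2364, 20), Add(Mul(Rational(1, 727), Pow(687118234, Rational(1, 2))), 954)) = Mul(-2344, Add(954, Mul(Rational(1, 727), Pow(687118234, Rational(1, 2))))) = Add(-2236176, Mul(Rational(-2344, 727), Pow(687118234, Rational(1, 2))))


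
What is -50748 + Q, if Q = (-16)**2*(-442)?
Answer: -163900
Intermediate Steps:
Q = -113152 (Q = 256*(-442) = -113152)
-50748 + Q = -50748 - 113152 = -163900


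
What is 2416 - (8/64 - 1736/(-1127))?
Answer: 3109663/1288 ≈ 2414.3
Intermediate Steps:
2416 - (8/64 - 1736/(-1127)) = 2416 - (8*(1/64) - 1736*(-1/1127)) = 2416 - (⅛ + 248/161) = 2416 - 1*2145/1288 = 2416 - 2145/1288 = 3109663/1288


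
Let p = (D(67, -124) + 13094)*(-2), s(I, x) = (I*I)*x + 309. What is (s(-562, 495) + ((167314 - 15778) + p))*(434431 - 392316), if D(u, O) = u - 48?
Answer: 6589666623885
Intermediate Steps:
D(u, O) = -48 + u
s(I, x) = 309 + x*I² (s(I, x) = I²*x + 309 = x*I² + 309 = 309 + x*I²)
p = -26226 (p = ((-48 + 67) + 13094)*(-2) = (19 + 13094)*(-2) = 13113*(-2) = -26226)
(s(-562, 495) + ((167314 - 15778) + p))*(434431 - 392316) = ((309 + 495*(-562)²) + ((167314 - 15778) - 26226))*(434431 - 392316) = ((309 + 495*315844) + (151536 - 26226))*42115 = ((309 + 156342780) + 125310)*42115 = (156343089 + 125310)*42115 = 156468399*42115 = 6589666623885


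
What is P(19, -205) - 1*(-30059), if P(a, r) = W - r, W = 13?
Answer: 30277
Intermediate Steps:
P(a, r) = 13 - r
P(19, -205) - 1*(-30059) = (13 - 1*(-205)) - 1*(-30059) = (13 + 205) + 30059 = 218 + 30059 = 30277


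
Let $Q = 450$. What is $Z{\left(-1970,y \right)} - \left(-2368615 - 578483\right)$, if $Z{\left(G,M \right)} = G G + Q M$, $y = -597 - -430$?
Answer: $6752848$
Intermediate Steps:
$y = -167$ ($y = -597 + 430 = -167$)
$Z{\left(G,M \right)} = G^{2} + 450 M$ ($Z{\left(G,M \right)} = G G + 450 M = G^{2} + 450 M$)
$Z{\left(-1970,y \right)} - \left(-2368615 - 578483\right) = \left(\left(-1970\right)^{2} + 450 \left(-167\right)\right) - \left(-2368615 - 578483\right) = \left(3880900 - 75150\right) - \left(-2368615 - 578483\right) = 3805750 - -2947098 = 3805750 + 2947098 = 6752848$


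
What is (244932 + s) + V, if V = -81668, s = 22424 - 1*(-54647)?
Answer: 240335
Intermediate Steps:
s = 77071 (s = 22424 + 54647 = 77071)
(244932 + s) + V = (244932 + 77071) - 81668 = 322003 - 81668 = 240335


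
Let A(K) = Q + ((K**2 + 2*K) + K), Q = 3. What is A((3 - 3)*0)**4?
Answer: 81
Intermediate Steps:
A(K) = 3 + K**2 + 3*K (A(K) = 3 + ((K**2 + 2*K) + K) = 3 + (K**2 + 3*K) = 3 + K**2 + 3*K)
A((3 - 3)*0)**4 = (3 + ((3 - 3)*0)**2 + 3*((3 - 3)*0))**4 = (3 + (0*0)**2 + 3*(0*0))**4 = (3 + 0**2 + 3*0)**4 = (3 + 0 + 0)**4 = 3**4 = 81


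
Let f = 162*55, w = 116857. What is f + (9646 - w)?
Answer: -98301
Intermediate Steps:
f = 8910
f + (9646 - w) = 8910 + (9646 - 1*116857) = 8910 + (9646 - 116857) = 8910 - 107211 = -98301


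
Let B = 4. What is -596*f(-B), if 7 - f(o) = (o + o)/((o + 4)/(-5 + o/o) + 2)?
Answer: -6556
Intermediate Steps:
f(o) = 7 - 2*o/(1 - o/4) (f(o) = 7 - (o + o)/((o + 4)/(-5 + o/o) + 2) = 7 - 2*o/((4 + o)/(-5 + 1) + 2) = 7 - 2*o/((4 + o)/(-4) + 2) = 7 - 2*o/((4 + o)*(-1/4) + 2) = 7 - 2*o/((-1 - o/4) + 2) = 7 - 2*o/(1 - o/4))
-596*f(-B) = -596*(-28 + 15*(-1*4))/(-4 - 1*4) = -596*(-28 + 15*(-4))/(-4 - 4) = -596*(-28 - 60)/(-8) = -(-149)*(-88)/2 = -596*11 = -6556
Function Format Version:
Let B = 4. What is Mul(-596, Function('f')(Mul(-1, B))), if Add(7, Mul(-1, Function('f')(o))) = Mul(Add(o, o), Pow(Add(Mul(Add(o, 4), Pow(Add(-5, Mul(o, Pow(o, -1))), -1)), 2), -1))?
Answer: -6556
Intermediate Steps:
Function('f')(o) = Add(7, Mul(-2, o, Pow(Add(1, Mul(Rational(-1, 4), o)), -1))) (Function('f')(o) = Add(7, Mul(-1, Mul(Add(o, o), Pow(Add(Mul(Add(o, 4), Pow(Add(-5, Mul(o, Pow(o, -1))), -1)), 2), -1)))) = Add(7, Mul(-1, Mul(Mul(2, o), Pow(Add(Mul(Add(4, o), Pow(Add(-5, 1), -1)), 2), -1)))) = Add(7, Mul(-1, Mul(Mul(2, o), Pow(Add(Mul(Add(4, o), Pow(-4, -1)), 2), -1)))) = Add(7, Mul(-1, Mul(Mul(2, o), Pow(Add(Mul(Add(4, o), Rational(-1, 4)), 2), -1)))) = Add(7, Mul(-1, Mul(Mul(2, o), Pow(Add(Add(-1, Mul(Rational(-1, 4), o)), 2), -1)))) = Add(7, Mul(-1, Mul(Mul(2, o), Pow(Add(1, Mul(Rational(-1, 4), o)), -1)))) = Add(7, Mul(-1, Mul(2, o, Pow(Add(1, Mul(Rational(-1, 4), o)), -1)))) = Add(7, Mul(-2, o, Pow(Add(1, Mul(Rational(-1, 4), o)), -1))))
Mul(-596, Function('f')(Mul(-1, B))) = Mul(-596, Mul(Pow(Add(-4, Mul(-1, 4)), -1), Add(-28, Mul(15, Mul(-1, 4))))) = Mul(-596, Mul(Pow(Add(-4, -4), -1), Add(-28, Mul(15, -4)))) = Mul(-596, Mul(Pow(-8, -1), Add(-28, -60))) = Mul(-596, Mul(Rational(-1, 8), -88)) = Mul(-596, 11) = -6556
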